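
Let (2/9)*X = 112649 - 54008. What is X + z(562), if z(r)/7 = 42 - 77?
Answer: 527279/2 ≈ 2.6364e+5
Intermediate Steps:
X = 527769/2 (X = 9*(112649 - 54008)/2 = (9/2)*58641 = 527769/2 ≈ 2.6388e+5)
z(r) = -245 (z(r) = 7*(42 - 77) = 7*(-35) = -245)
X + z(562) = 527769/2 - 245 = 527279/2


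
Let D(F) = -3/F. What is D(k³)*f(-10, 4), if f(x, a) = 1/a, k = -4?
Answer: 3/256 ≈ 0.011719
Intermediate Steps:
D(k³)*f(-10, 4) = -3/((-4)³)/4 = -3/(-64)*(¼) = -3*(-1/64)*(¼) = (3/64)*(¼) = 3/256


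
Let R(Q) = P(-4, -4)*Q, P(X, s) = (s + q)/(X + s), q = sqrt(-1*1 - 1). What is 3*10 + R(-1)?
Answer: 59/2 + I*sqrt(2)/8 ≈ 29.5 + 0.17678*I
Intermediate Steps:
q = I*sqrt(2) (q = sqrt(-1 - 1) = sqrt(-2) = I*sqrt(2) ≈ 1.4142*I)
P(X, s) = (s + I*sqrt(2))/(X + s)
R(Q) = Q*(1/2 - I*sqrt(2)/8) (R(Q) = ((-4 + I*sqrt(2))/(-4 - 4))*Q = ((-4 + I*sqrt(2))/(-8))*Q = (-(-4 + I*sqrt(2))/8)*Q = (1/2 - I*sqrt(2)/8)*Q = Q*(1/2 - I*sqrt(2)/8))
3*10 + R(-1) = 3*10 + (1/8)*(-1)*(4 - I*sqrt(2)) = 30 + (-1/2 + I*sqrt(2)/8) = 59/2 + I*sqrt(2)/8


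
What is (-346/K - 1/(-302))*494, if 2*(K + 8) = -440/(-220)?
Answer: 25811253/1057 ≈ 24419.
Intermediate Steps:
K = -7 (K = -8 + (-440/(-220))/2 = -8 + (-440*(-1/220))/2 = -8 + (1/2)*2 = -8 + 1 = -7)
(-346/K - 1/(-302))*494 = (-346/(-7) - 1/(-302))*494 = (-346*(-1/7) - 1*(-1/302))*494 = (346/7 + 1/302)*494 = (104499/2114)*494 = 25811253/1057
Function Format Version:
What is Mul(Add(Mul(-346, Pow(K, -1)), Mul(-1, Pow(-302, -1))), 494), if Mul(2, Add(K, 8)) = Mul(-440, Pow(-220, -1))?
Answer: Rational(25811253, 1057) ≈ 24419.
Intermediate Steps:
K = -7 (K = Add(-8, Mul(Rational(1, 2), Mul(-440, Pow(-220, -1)))) = Add(-8, Mul(Rational(1, 2), Mul(-440, Rational(-1, 220)))) = Add(-8, Mul(Rational(1, 2), 2)) = Add(-8, 1) = -7)
Mul(Add(Mul(-346, Pow(K, -1)), Mul(-1, Pow(-302, -1))), 494) = Mul(Add(Mul(-346, Pow(-7, -1)), Mul(-1, Pow(-302, -1))), 494) = Mul(Add(Mul(-346, Rational(-1, 7)), Mul(-1, Rational(-1, 302))), 494) = Mul(Add(Rational(346, 7), Rational(1, 302)), 494) = Mul(Rational(104499, 2114), 494) = Rational(25811253, 1057)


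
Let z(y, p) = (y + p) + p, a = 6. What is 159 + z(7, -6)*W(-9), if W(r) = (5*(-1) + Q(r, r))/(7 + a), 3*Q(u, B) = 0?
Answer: 2092/13 ≈ 160.92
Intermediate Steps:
Q(u, B) = 0 (Q(u, B) = (⅓)*0 = 0)
z(y, p) = y + 2*p (z(y, p) = (p + y) + p = y + 2*p)
W(r) = -5/13 (W(r) = (5*(-1) + 0)/(7 + 6) = (-5 + 0)/13 = -5*1/13 = -5/13)
159 + z(7, -6)*W(-9) = 159 + (7 + 2*(-6))*(-5/13) = 159 + (7 - 12)*(-5/13) = 159 - 5*(-5/13) = 159 + 25/13 = 2092/13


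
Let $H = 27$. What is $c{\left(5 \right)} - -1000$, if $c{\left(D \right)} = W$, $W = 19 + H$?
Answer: $1046$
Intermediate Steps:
$W = 46$ ($W = 19 + 27 = 46$)
$c{\left(D \right)} = 46$
$c{\left(5 \right)} - -1000 = 46 - -1000 = 46 + 1000 = 1046$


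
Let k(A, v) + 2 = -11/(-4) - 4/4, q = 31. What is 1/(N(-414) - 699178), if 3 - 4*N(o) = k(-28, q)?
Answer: -16/11186835 ≈ -1.4303e-6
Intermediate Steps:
k(A, v) = -¼ (k(A, v) = -2 + (-11/(-4) - 4/4) = -2 + (-11*(-¼) - 4*¼) = -2 + (11/4 - 1) = -2 + 7/4 = -¼)
N(o) = 13/16 (N(o) = ¾ - ¼*(-¼) = ¾ + 1/16 = 13/16)
1/(N(-414) - 699178) = 1/(13/16 - 699178) = 1/(-11186835/16) = -16/11186835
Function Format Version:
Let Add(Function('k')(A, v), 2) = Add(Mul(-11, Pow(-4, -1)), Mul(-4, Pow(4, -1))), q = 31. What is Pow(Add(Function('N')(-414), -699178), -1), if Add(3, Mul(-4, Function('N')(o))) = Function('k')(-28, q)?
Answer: Rational(-16, 11186835) ≈ -1.4303e-6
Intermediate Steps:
Function('k')(A, v) = Rational(-1, 4) (Function('k')(A, v) = Add(-2, Add(Mul(-11, Pow(-4, -1)), Mul(-4, Pow(4, -1)))) = Add(-2, Add(Mul(-11, Rational(-1, 4)), Mul(-4, Rational(1, 4)))) = Add(-2, Add(Rational(11, 4), -1)) = Add(-2, Rational(7, 4)) = Rational(-1, 4))
Function('N')(o) = Rational(13, 16) (Function('N')(o) = Add(Rational(3, 4), Mul(Rational(-1, 4), Rational(-1, 4))) = Add(Rational(3, 4), Rational(1, 16)) = Rational(13, 16))
Pow(Add(Function('N')(-414), -699178), -1) = Pow(Add(Rational(13, 16), -699178), -1) = Pow(Rational(-11186835, 16), -1) = Rational(-16, 11186835)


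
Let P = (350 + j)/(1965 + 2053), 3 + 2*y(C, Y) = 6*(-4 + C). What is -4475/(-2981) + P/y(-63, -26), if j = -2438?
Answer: 405253967/269497305 ≈ 1.5037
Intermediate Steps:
y(C, Y) = -27/2 + 3*C (y(C, Y) = -3/2 + (6*(-4 + C))/2 = -3/2 + (-24 + 6*C)/2 = -3/2 + (-12 + 3*C) = -27/2 + 3*C)
P = -1044/2009 (P = (350 - 2438)/(1965 + 2053) = -2088/4018 = -2088*1/4018 = -1044/2009 ≈ -0.51966)
-4475/(-2981) + P/y(-63, -26) = -4475/(-2981) - 1044/(2009*(-27/2 + 3*(-63))) = -4475*(-1/2981) - 1044/(2009*(-27/2 - 189)) = 4475/2981 - 1044/(2009*(-405/2)) = 4475/2981 - 1044/2009*(-2/405) = 4475/2981 + 232/90405 = 405253967/269497305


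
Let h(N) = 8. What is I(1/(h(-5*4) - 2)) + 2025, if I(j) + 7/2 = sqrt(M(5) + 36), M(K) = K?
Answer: 4043/2 + sqrt(41) ≈ 2027.9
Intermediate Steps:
I(j) = -7/2 + sqrt(41) (I(j) = -7/2 + sqrt(5 + 36) = -7/2 + sqrt(41))
I(1/(h(-5*4) - 2)) + 2025 = (-7/2 + sqrt(41)) + 2025 = 4043/2 + sqrt(41)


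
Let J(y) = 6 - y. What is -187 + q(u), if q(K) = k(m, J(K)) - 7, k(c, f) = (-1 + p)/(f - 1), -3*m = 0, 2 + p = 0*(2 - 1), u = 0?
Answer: -973/5 ≈ -194.60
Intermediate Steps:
p = -2 (p = -2 + 0*(2 - 1) = -2 + 0*1 = -2 + 0 = -2)
m = 0 (m = -⅓*0 = 0)
k(c, f) = -3/(-1 + f) (k(c, f) = (-1 - 2)/(f - 1) = -3/(-1 + f))
q(K) = -7 - 3/(5 - K) (q(K) = -3/(-1 + (6 - K)) - 7 = -3/(5 - K) - 7 = -7 - 3/(5 - K))
-187 + q(u) = -187 + (38 - 7*0)/(-5 + 0) = -187 + (38 + 0)/(-5) = -187 - ⅕*38 = -187 - 38/5 = -973/5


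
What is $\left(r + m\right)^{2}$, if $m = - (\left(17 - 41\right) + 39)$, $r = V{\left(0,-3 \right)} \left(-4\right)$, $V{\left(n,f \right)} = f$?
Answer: $9$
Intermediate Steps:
$r = 12$ ($r = \left(-3\right) \left(-4\right) = 12$)
$m = -15$ ($m = - (-24 + 39) = \left(-1\right) 15 = -15$)
$\left(r + m\right)^{2} = \left(12 - 15\right)^{2} = \left(-3\right)^{2} = 9$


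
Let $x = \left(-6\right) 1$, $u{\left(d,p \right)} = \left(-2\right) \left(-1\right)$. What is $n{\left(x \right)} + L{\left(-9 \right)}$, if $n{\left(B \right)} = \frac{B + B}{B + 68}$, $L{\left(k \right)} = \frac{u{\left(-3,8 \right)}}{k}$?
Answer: $- \frac{116}{279} \approx -0.41577$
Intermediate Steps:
$u{\left(d,p \right)} = 2$
$L{\left(k \right)} = \frac{2}{k}$
$x = -6$
$n{\left(B \right)} = \frac{2 B}{68 + B}$
$n{\left(x \right)} + L{\left(-9 \right)} = 2 \left(-6\right) \frac{1}{68 - 6} + \frac{2}{-9} = 2 \left(-6\right) \frac{1}{62} + 2 \left(- \frac{1}{9}\right) = 2 \left(-6\right) \frac{1}{62} - \frac{2}{9} = - \frac{6}{31} - \frac{2}{9} = - \frac{116}{279}$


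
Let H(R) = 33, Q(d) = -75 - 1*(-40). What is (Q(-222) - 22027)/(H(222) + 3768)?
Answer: -7354/1267 ≈ -5.8043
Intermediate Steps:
Q(d) = -35 (Q(d) = -75 + 40 = -35)
(Q(-222) - 22027)/(H(222) + 3768) = (-35 - 22027)/(33 + 3768) = -22062/3801 = -22062*1/3801 = -7354/1267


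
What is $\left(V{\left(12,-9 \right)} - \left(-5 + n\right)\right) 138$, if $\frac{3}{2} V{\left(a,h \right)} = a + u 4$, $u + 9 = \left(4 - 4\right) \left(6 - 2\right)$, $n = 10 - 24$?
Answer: $414$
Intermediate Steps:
$n = -14$
$u = -9$ ($u = -9 + \left(4 - 4\right) \left(6 - 2\right) = -9 + 0 \cdot 4 = -9 + 0 = -9$)
$V{\left(a,h \right)} = -24 + \frac{2 a}{3}$ ($V{\left(a,h \right)} = \frac{2 \left(a - 36\right)}{3} = \frac{2 \left(-36 + a\right)}{3} = -24 + \frac{2 a}{3}$)
$\left(V{\left(12,-9 \right)} - \left(-5 + n\right)\right) 138 = \left(\left(-24 + \frac{2}{3} \cdot 12\right) + \left(5 - -14\right)\right) 138 = \left(\left(-24 + 8\right) + \left(5 + 14\right)\right) 138 = \left(-16 + 19\right) 138 = 3 \cdot 138 = 414$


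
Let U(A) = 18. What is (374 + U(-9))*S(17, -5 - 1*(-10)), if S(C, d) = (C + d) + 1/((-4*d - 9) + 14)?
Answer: 128968/15 ≈ 8597.9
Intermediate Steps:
S(C, d) = C + d + 1/(5 - 4*d) (S(C, d) = (C + d) + 1/((-9 - 4*d) + 14) = (C + d) + 1/(5 - 4*d) = C + d + 1/(5 - 4*d))
(374 + U(-9))*S(17, -5 - 1*(-10)) = (374 + 18)*((-1 - 5*17 - 5*(-5 - 1*(-10)) + 4*(-5 - 1*(-10))² + 4*17*(-5 - 1*(-10)))/(-5 + 4*(-5 - 1*(-10)))) = 392*((-1 - 85 - 5*(-5 + 10) + 4*(-5 + 10)² + 4*17*(-5 + 10))/(-5 + 4*(-5 + 10))) = 392*((-1 - 85 - 5*5 + 4*5² + 4*17*5)/(-5 + 4*5)) = 392*((-1 - 85 - 25 + 4*25 + 340)/(-5 + 20)) = 392*((-1 - 85 - 25 + 100 + 340)/15) = 392*((1/15)*329) = 392*(329/15) = 128968/15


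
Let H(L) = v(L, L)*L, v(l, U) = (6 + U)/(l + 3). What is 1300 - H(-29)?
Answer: 34467/26 ≈ 1325.7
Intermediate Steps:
v(l, U) = (6 + U)/(3 + l)
H(L) = L*(6 + L)/(3 + L) (H(L) = ((6 + L)/(3 + L))*L = L*(6 + L)/(3 + L))
1300 - H(-29) = 1300 - (-29)*(6 - 29)/(3 - 29) = 1300 - (-29)*(-23)/(-26) = 1300 - (-29)*(-1)*(-23)/26 = 1300 - 1*(-667/26) = 1300 + 667/26 = 34467/26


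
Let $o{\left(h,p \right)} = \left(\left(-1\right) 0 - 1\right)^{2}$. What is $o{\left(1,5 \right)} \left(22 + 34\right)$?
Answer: $56$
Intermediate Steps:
$o{\left(h,p \right)} = 1$ ($o{\left(h,p \right)} = \left(0 - 1\right)^{2} = \left(-1\right)^{2} = 1$)
$o{\left(1,5 \right)} \left(22 + 34\right) = 1 \left(22 + 34\right) = 1 \cdot 56 = 56$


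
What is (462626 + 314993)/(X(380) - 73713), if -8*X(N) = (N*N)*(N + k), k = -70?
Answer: -777619/5669213 ≈ -0.13717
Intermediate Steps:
X(N) = -N**2*(-70 + N)/8 (X(N) = -N*N*(N - 70)/8 = -N**2*(-70 + N)/8)
(462626 + 314993)/(X(380) - 73713) = (462626 + 314993)/((1/8)*380**2*(70 - 1*380) - 73713) = 777619/((1/8)*144400*(70 - 380) - 73713) = 777619/((1/8)*144400*(-310) - 73713) = 777619/(-5595500 - 73713) = 777619/(-5669213) = 777619*(-1/5669213) = -777619/5669213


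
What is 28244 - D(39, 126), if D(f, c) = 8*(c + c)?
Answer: 26228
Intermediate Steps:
D(f, c) = 16*c (D(f, c) = 8*(2*c) = 16*c)
28244 - D(39, 126) = 28244 - 16*126 = 28244 - 1*2016 = 28244 - 2016 = 26228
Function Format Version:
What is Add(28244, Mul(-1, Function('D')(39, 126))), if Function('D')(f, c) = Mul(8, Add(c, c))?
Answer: 26228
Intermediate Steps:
Function('D')(f, c) = Mul(16, c) (Function('D')(f, c) = Mul(8, Mul(2, c)) = Mul(16, c))
Add(28244, Mul(-1, Function('D')(39, 126))) = Add(28244, Mul(-1, Mul(16, 126))) = Add(28244, Mul(-1, 2016)) = Add(28244, -2016) = 26228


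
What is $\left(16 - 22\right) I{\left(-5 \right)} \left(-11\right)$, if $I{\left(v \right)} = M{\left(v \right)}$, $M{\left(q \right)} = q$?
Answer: $-330$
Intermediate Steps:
$I{\left(v \right)} = v$
$\left(16 - 22\right) I{\left(-5 \right)} \left(-11\right) = \left(16 - 22\right) \left(\left(-5\right) \left(-11\right)\right) = \left(-6\right) 55 = -330$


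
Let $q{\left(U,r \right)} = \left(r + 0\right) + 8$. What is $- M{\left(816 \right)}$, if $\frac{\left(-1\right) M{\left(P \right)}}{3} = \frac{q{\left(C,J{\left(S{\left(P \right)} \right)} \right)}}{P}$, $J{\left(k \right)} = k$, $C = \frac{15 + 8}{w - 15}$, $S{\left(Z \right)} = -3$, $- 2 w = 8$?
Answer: $\frac{5}{272} \approx 0.018382$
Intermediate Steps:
$w = -4$ ($w = \left(- \frac{1}{2}\right) 8 = -4$)
$C = - \frac{23}{19}$ ($C = \frac{15 + 8}{-4 - 15} = \frac{23}{-19} = 23 \left(- \frac{1}{19}\right) = - \frac{23}{19} \approx -1.2105$)
$q{\left(U,r \right)} = 8 + r$ ($q{\left(U,r \right)} = r + 8 = 8 + r$)
$M{\left(P \right)} = - \frac{15}{P}$ ($M{\left(P \right)} = - 3 \frac{8 - 3}{P} = - 3 \frac{5}{P} = - \frac{15}{P}$)
$- M{\left(816 \right)} = - \frac{-15}{816} = \left(-1\right) \left(- \frac{5}{272}\right) = \frac{5}{272}$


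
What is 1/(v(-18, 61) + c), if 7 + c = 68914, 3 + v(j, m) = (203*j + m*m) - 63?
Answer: 1/68908 ≈ 1.4512e-5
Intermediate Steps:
v(j, m) = -66 + m² + 203*j (v(j, m) = -3 + ((203*j + m*m) - 63) = -3 + ((203*j + m²) - 63) = -3 + ((m² + 203*j) - 63) = -3 + (-63 + m² + 203*j) = -66 + m² + 203*j)
c = 68907 (c = -7 + 68914 = 68907)
1/(v(-18, 61) + c) = 1/((-66 + 61² + 203*(-18)) + 68907) = 1/((-66 + 3721 - 3654) + 68907) = 1/(1 + 68907) = 1/68908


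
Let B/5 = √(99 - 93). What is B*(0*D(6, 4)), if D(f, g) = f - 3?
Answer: 0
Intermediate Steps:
D(f, g) = -3 + f
B = 5*√6 (B = 5*√(99 - 93) = 5*√6 ≈ 12.247)
B*(0*D(6, 4)) = (5*√6)*(0*(-3 + 6)) = (5*√6)*(0*3) = (5*√6)*0 = 0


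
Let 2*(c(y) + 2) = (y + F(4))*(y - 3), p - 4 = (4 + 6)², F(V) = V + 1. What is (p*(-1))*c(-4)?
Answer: 572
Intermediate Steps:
F(V) = 1 + V
p = 104 (p = 4 + (4 + 6)² = 4 + 10² = 4 + 100 = 104)
c(y) = -2 + (-3 + y)*(5 + y)/2 (c(y) = -2 + ((y + (1 + 4))*(y - 3))/2 = -2 + ((y + 5)*(-3 + y))/2 = -2 + ((5 + y)*(-3 + y))/2 = -2 + ((-3 + y)*(5 + y))/2 = -2 + (-3 + y)*(5 + y)/2)
(p*(-1))*c(-4) = (104*(-1))*(-19/2 - 4 + (½)*(-4)²) = -104*(-19/2 - 4 + (½)*16) = -104*(-19/2 - 4 + 8) = -104*(-11/2) = 572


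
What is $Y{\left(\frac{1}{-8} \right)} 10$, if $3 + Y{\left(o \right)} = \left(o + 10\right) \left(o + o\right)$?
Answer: $- \frac{875}{16} \approx -54.688$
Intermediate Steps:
$Y{\left(o \right)} = -3 + 2 o \left(10 + o\right)$ ($Y{\left(o \right)} = -3 + \left(o + 10\right) \left(o + o\right) = -3 + \left(10 + o\right) 2 o = -3 + 2 o \left(10 + o\right)$)
$Y{\left(\frac{1}{-8} \right)} 10 = \left(-3 + 2 \left(\frac{1}{-8}\right)^{2} + \frac{20}{-8}\right) 10 = \left(-3 + 2 \left(- \frac{1}{8}\right)^{2} + 20 \left(- \frac{1}{8}\right)\right) 10 = \left(-3 + 2 \cdot \frac{1}{64} - \frac{5}{2}\right) 10 = \left(-3 + \frac{1}{32} - \frac{5}{2}\right) 10 = \left(- \frac{175}{32}\right) 10 = - \frac{875}{16}$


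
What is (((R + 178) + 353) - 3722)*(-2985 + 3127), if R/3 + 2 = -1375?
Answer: -1039724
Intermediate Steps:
R = -4131 (R = -6 + 3*(-1375) = -6 - 4125 = -4131)
(((R + 178) + 353) - 3722)*(-2985 + 3127) = (((-4131 + 178) + 353) - 3722)*(-2985 + 3127) = ((-3953 + 353) - 3722)*142 = (-3600 - 3722)*142 = -7322*142 = -1039724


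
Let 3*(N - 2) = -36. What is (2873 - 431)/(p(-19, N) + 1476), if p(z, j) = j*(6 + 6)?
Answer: 407/226 ≈ 1.8009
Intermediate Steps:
N = -10 (N = 2 + (⅓)*(-36) = 2 - 12 = -10)
p(z, j) = 12*j (p(z, j) = j*12 = 12*j)
(2873 - 431)/(p(-19, N) + 1476) = (2873 - 431)/(12*(-10) + 1476) = 2442/(-120 + 1476) = 2442/1356 = 2442*(1/1356) = 407/226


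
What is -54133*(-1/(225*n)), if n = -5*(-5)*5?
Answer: 54133/28125 ≈ 1.9247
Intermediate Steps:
n = 125 (n = 25*5 = 125)
-54133*(-1/(225*n)) = -54133/((-225*125)) = -54133/(-28125) = -54133*(-1/28125) = 54133/28125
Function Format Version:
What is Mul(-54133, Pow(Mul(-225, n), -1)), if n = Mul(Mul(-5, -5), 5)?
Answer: Rational(54133, 28125) ≈ 1.9247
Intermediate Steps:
n = 125 (n = Mul(25, 5) = 125)
Mul(-54133, Pow(Mul(-225, n), -1)) = Mul(-54133, Pow(Mul(-225, 125), -1)) = Mul(-54133, Pow(-28125, -1)) = Mul(-54133, Rational(-1, 28125)) = Rational(54133, 28125)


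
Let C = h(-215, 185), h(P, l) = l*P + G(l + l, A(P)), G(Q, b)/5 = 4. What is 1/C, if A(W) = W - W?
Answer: -1/39755 ≈ -2.5154e-5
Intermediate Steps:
A(W) = 0
G(Q, b) = 20 (G(Q, b) = 5*4 = 20)
h(P, l) = 20 + P*l (h(P, l) = l*P + 20 = P*l + 20 = 20 + P*l)
C = -39755 (C = 20 - 215*185 = 20 - 39775 = -39755)
1/C = 1/(-39755) = -1/39755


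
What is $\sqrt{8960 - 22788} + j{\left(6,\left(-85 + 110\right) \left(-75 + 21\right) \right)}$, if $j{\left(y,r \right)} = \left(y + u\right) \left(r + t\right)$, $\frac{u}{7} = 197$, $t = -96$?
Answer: $-2002710 + 2 i \sqrt{3457} \approx -2.0027 \cdot 10^{6} + 117.59 i$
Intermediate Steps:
$u = 1379$ ($u = 7 \cdot 197 = 1379$)
$j{\left(y,r \right)} = \left(-96 + r\right) \left(1379 + y\right)$ ($j{\left(y,r \right)} = \left(y + 1379\right) \left(r - 96\right) = \left(1379 + y\right) \left(-96 + r\right) = \left(-96 + r\right) \left(1379 + y\right)$)
$\sqrt{8960 - 22788} + j{\left(6,\left(-85 + 110\right) \left(-75 + 21\right) \right)} = \sqrt{8960 - 22788} + \left(-132384 - 576 + 1379 \left(-85 + 110\right) \left(-75 + 21\right) + \left(-85 + 110\right) \left(-75 + 21\right) 6\right) = \sqrt{-13828} + \left(-132384 - 576 + 1379 \cdot 25 \left(-54\right) + 25 \left(-54\right) 6\right) = 2 i \sqrt{3457} - 2002710 = -2002710 + 2 i \sqrt{3457}$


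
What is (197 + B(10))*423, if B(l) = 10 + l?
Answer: 91791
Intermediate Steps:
(197 + B(10))*423 = (197 + (10 + 10))*423 = (197 + 20)*423 = 217*423 = 91791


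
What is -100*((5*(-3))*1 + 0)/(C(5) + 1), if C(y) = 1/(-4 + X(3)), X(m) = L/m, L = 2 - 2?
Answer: 2000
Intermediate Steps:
L = 0
X(m) = 0 (X(m) = 0/m = 0)
C(y) = -¼ (C(y) = 1/(-4 + 0) = 1/(-4) = -¼)
-100*((5*(-3))*1 + 0)/(C(5) + 1) = -100*((5*(-3))*1 + 0)/(-¼ + 1) = -100*(-15*1 + 0)/¾ = -100*(-15 + 0)*4/3 = -(-1500)*4/3 = -100*(-20) = 2000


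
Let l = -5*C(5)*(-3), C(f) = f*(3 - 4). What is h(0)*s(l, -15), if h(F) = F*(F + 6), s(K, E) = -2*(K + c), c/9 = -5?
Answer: 0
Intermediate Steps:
c = -45 (c = 9*(-5) = -45)
C(f) = -f (C(f) = f*(-1) = -f)
l = -75 (l = -(-5)*5*(-3) = -5*(-5)*(-3) = 25*(-3) = -75)
s(K, E) = 90 - 2*K (s(K, E) = -2*(K - 45) = -2*(-45 + K) = 90 - 2*K)
h(F) = F*(6 + F)
h(0)*s(l, -15) = (0*(6 + 0))*(90 - 2*(-75)) = (0*6)*(90 + 150) = 0*240 = 0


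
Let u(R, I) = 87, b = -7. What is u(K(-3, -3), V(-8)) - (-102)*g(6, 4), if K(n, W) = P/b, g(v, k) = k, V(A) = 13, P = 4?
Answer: 495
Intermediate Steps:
K(n, W) = -4/7 (K(n, W) = 4/(-7) = 4*(-⅐) = -4/7)
u(K(-3, -3), V(-8)) - (-102)*g(6, 4) = 87 - (-102)*4 = 87 - 1*(-408) = 87 + 408 = 495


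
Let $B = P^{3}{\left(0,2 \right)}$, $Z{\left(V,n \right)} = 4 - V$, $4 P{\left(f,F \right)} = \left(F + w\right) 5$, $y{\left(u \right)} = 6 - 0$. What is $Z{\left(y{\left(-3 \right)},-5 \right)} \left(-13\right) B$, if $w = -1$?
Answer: $\frac{1625}{32} \approx 50.781$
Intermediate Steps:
$y{\left(u \right)} = 6$ ($y{\left(u \right)} = 6 + 0 = 6$)
$P{\left(f,F \right)} = - \frac{5}{4} + \frac{5 F}{4}$ ($P{\left(f,F \right)} = \frac{\left(F - 1\right) 5}{4} = \frac{\left(-1 + F\right) 5}{4} = \frac{-5 + 5 F}{4} = - \frac{5}{4} + \frac{5 F}{4}$)
$B = \frac{125}{64}$ ($B = \left(- \frac{5}{4} + \frac{5}{4} \cdot 2\right)^{3} = \left(- \frac{5}{4} + \frac{5}{2}\right)^{3} = \left(\frac{5}{4}\right)^{3} = \frac{125}{64} \approx 1.9531$)
$Z{\left(y{\left(-3 \right)},-5 \right)} \left(-13\right) B = \left(4 - 6\right) \left(-13\right) \frac{125}{64} = \left(-2\right) \left(-13\right) \frac{125}{64} = 26 \cdot \frac{125}{64} = \frac{1625}{32}$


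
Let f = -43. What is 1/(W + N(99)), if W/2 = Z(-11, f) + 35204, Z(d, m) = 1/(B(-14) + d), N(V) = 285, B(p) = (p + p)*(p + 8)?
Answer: 157/11098803 ≈ 1.4146e-5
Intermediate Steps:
B(p) = 2*p*(8 + p) (B(p) = (2*p)*(8 + p) = 2*p*(8 + p))
Z(d, m) = 1/(168 + d) (Z(d, m) = 1/(2*(-14)*(8 - 14) + d) = 1/(2*(-14)*(-6) + d) = 1/(168 + d))
W = 11054058/157 (W = 2*(1/(168 - 11) + 35204) = 2*(1/157 + 35204) = 2*(5527029/157) = 11054058/157 ≈ 70408.)
1/(W + N(99)) = 1/(11054058/157 + 285) = 1/(11098803/157) = 157/11098803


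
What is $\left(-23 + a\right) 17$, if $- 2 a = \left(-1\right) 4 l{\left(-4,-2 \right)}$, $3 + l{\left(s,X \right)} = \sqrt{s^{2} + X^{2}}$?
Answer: $-493 + 68 \sqrt{5} \approx -340.95$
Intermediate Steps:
$l{\left(s,X \right)} = -3 + \sqrt{X^{2} + s^{2}}$ ($l{\left(s,X \right)} = -3 + \sqrt{s^{2} + X^{2}} = -3 + \sqrt{X^{2} + s^{2}}$)
$a = -6 + 4 \sqrt{5}$ ($a = - \frac{\left(-1\right) 4 \left(-3 + \sqrt{\left(-2\right)^{2} + \left(-4\right)^{2}}\right)}{2} = - \frac{\left(-4\right) \left(-3 + \sqrt{4 + 16}\right)}{2} = - \frac{\left(-4\right) \left(-3 + \sqrt{20}\right)}{2} = - \frac{\left(-4\right) \left(-3 + 2 \sqrt{5}\right)}{2} = - \frac{12 - 8 \sqrt{5}}{2} = -6 + 4 \sqrt{5} \approx 2.9443$)
$\left(-23 + a\right) 17 = \left(-23 - \left(6 - 4 \sqrt{5}\right)\right) 17 = \left(-29 + 4 \sqrt{5}\right) 17 = -493 + 68 \sqrt{5}$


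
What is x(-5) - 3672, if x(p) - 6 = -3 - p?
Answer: -3664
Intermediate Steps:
x(p) = 3 - p (x(p) = 6 + (-3 - p) = 3 - p)
x(-5) - 3672 = (3 - 1*(-5)) - 3672 = (3 + 5) - 3672 = 8 - 3672 = -3664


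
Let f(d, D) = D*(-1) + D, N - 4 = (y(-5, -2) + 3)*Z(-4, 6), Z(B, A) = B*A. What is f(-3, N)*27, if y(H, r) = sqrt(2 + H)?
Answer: 0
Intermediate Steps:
Z(B, A) = A*B
N = -68 - 24*I*sqrt(3) (N = 4 + (sqrt(2 - 5) + 3)*(6*(-4)) = 4 + (sqrt(-3) + 3)*(-24) = 4 + (I*sqrt(3) + 3)*(-24) = 4 + (3 + I*sqrt(3))*(-24) = 4 + (-72 - 24*I*sqrt(3)) = -68 - 24*I*sqrt(3) ≈ -68.0 - 41.569*I)
f(d, D) = 0 (f(d, D) = -D + D = 0)
f(-3, N)*27 = 0*27 = 0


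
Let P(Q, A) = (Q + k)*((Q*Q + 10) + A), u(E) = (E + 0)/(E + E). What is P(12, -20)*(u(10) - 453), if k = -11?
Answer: -60635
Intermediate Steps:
u(E) = ½ (u(E) = E/((2*E)) = E*(1/(2*E)) = ½)
P(Q, A) = (-11 + Q)*(10 + A + Q²) (P(Q, A) = (Q - 11)*((Q*Q + 10) + A) = (-11 + Q)*((Q² + 10) + A) = (-11 + Q)*((10 + Q²) + A) = (-11 + Q)*(10 + A + Q²))
P(12, -20)*(u(10) - 453) = (-110 + 12³ - 11*(-20) - 11*12² + 10*12 - 20*12)*(½ - 453) = (-110 + 1728 + 220 - 11*144 + 120 - 240)*(-905/2) = (-110 + 1728 + 220 - 1584 + 120 - 240)*(-905/2) = 134*(-905/2) = -60635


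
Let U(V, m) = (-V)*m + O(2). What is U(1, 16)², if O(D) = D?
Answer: 196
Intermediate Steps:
U(V, m) = 2 - V*m (U(V, m) = (-V)*m + 2 = -V*m + 2 = 2 - V*m)
U(1, 16)² = (2 - 1*1*16)² = (2 - 16)² = (-14)² = 196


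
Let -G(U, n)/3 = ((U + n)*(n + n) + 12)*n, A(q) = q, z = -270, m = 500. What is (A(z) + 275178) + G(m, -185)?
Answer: -64403682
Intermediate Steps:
G(U, n) = -3*n*(12 + 2*n*(U + n)) (G(U, n) = -3*((U + n)*(n + n) + 12)*n = -3*((U + n)*(2*n) + 12)*n = -3*(2*n*(U + n) + 12)*n = -3*(12 + 2*n*(U + n))*n = -3*n*(12 + 2*n*(U + n)))
(A(z) + 275178) + G(m, -185) = (-270 + 275178) - 6*(-185)*(6 + (-185)² + 500*(-185)) = 274908 - 6*(-185)*(6 + 34225 - 92500) = 274908 - 6*(-185)*(-58269) = 274908 - 64678590 = -64403682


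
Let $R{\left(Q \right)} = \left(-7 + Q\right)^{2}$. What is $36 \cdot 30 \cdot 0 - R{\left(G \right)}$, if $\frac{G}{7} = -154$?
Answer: $-1177225$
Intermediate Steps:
$G = -1078$ ($G = 7 \left(-154\right) = -1078$)
$36 \cdot 30 \cdot 0 - R{\left(G \right)} = 36 \cdot 30 \cdot 0 - \left(-7 - 1078\right)^{2} = 1080 \cdot 0 - \left(-1085\right)^{2} = 0 - 1177225 = -1177225$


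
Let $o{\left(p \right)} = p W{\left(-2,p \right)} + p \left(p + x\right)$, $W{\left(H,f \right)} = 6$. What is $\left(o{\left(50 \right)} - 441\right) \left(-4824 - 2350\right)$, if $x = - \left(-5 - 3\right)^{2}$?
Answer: $6033334$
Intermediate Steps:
$x = -64$ ($x = - \left(-8\right)^{2} = \left(-1\right) 64 = -64$)
$o{\left(p \right)} = 6 p + p \left(-64 + p\right)$ ($o{\left(p \right)} = p 6 + p \left(p - 64\right) = 6 p + p \left(-64 + p\right)$)
$\left(o{\left(50 \right)} - 441\right) \left(-4824 - 2350\right) = \left(50 \left(-58 + 50\right) - 441\right) \left(-4824 - 2350\right) = \left(50 \left(-8\right) - 441\right) \left(-7174\right) = \left(-400 - 441\right) \left(-7174\right) = \left(-841\right) \left(-7174\right) = 6033334$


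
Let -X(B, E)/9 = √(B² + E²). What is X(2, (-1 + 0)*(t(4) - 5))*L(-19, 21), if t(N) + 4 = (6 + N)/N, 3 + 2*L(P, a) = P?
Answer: 99*√185/2 ≈ 673.27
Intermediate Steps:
L(P, a) = -3/2 + P/2
t(N) = -4 + (6 + N)/N
X(B, E) = -9*√(B² + E²)
X(2, (-1 + 0)*(t(4) - 5))*L(-19, 21) = (-9*√(2² + ((-1 + 0)*((-3 + 6/4) - 5))²))*(-3/2 + (½)*(-19)) = (-9*√(4 + (-((-3 + 6*(¼)) - 5))²))*(-3/2 - 19/2) = -9*√(4 + (-((-3 + 3/2) - 5))²)*(-11) = -9*√(4 + (-(-3/2 - 5))²)*(-11) = -9*√(4 + (-1*(-13/2))²)*(-11) = -9*√(4 + (13/2)²)*(-11) = -9*√(4 + 169/4)*(-11) = -9*√185/2*(-11) = 99*√185/2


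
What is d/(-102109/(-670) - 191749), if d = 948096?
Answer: -211741440/42789907 ≈ -4.9484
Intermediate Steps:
d/(-102109/(-670) - 191749) = 948096/(-102109/(-670) - 191749) = 948096/(-102109*(-1)/670 - 191749) = 948096/(-203*(-503/670) - 191749) = 948096/(102109/670 - 191749) = 948096/(-128369721/670) = 948096*(-670/128369721) = -211741440/42789907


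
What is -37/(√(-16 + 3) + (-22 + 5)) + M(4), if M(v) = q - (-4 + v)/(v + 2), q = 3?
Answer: 1535/302 + 37*I*√13/302 ≈ 5.0828 + 0.44174*I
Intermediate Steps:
M(v) = 3 - (-4 + v)/(2 + v) (M(v) = 3 - (-4 + v)/(v + 2) = 3 - (-4 + v)/(2 + v))
-37/(√(-16 + 3) + (-22 + 5)) + M(4) = -37/(√(-16 + 3) + (-22 + 5)) + 2*(5 + 4)/(2 + 4) = -37/(√(-13) - 17) + 2*9/6 = -37/(I*√13 - 17) + 2*(⅙)*9 = -37/(-17 + I*√13) + 3 = 3 - 37/(-17 + I*√13)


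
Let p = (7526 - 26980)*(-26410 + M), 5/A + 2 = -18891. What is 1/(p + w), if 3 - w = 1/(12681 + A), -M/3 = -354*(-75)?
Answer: 239582128/494327706681686211 ≈ 4.8466e-10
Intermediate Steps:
A = -5/18893 (A = 5/(-2 - 18891) = 5/(-18893) = 5*(-1/18893) = -5/18893 ≈ -0.00026465)
M = -79650 (M = -(-1062)*(-75) = -3*26550 = -79650)
p = 2063291240 (p = (7526 - 26980)*(-26410 - 79650) = -19454*(-106060) = 2063291240)
w = 718727491/239582128 (w = 3 - 1/(12681 - 5/18893) = 3 - 1/239582128/18893 = 3 - 1*18893/239582128 = 3 - 18893/239582128 = 718727491/239582128 ≈ 2.9999)
1/(p + w) = 1/(2063291240 + 718727491/239582128) = 1/(494327706681686211/239582128) = 239582128/494327706681686211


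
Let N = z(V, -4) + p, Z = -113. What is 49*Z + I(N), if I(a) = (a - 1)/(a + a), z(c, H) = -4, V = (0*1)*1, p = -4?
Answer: -88583/16 ≈ -5536.4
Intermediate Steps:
V = 0 (V = 0*1 = 0)
N = -8 (N = -4 - 4 = -8)
I(a) = (-1 + a)/(2*a) (I(a) = (-1 + a)/((2*a)) = (-1 + a)*(1/(2*a)) = (-1 + a)/(2*a))
49*Z + I(N) = 49*(-113) + (½)*(-1 - 8)/(-8) = -5537 + (½)*(-⅛)*(-9) = -5537 + 9/16 = -88583/16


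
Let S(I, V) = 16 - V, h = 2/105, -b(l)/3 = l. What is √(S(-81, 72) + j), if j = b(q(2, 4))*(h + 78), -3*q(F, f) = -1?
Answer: 2*I*√369390/105 ≈ 11.577*I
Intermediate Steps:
q(F, f) = ⅓ (q(F, f) = -⅓*(-1) = ⅓)
b(l) = -3*l
h = 2/105 (h = 2*(1/105) = 2/105 ≈ 0.019048)
j = -8192/105 (j = (-3*⅓)*(2/105 + 78) = -1*8192/105 = -8192/105 ≈ -78.019)
√(S(-81, 72) + j) = √((16 - 1*72) - 8192/105) = √((16 - 72) - 8192/105) = √(-56 - 8192/105) = √(-14072/105) = 2*I*√369390/105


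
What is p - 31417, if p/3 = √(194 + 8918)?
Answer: -31417 + 6*√2278 ≈ -31131.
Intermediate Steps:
p = 6*√2278 (p = 3*√(194 + 8918) = 3*√9112 = 3*(2*√2278) = 6*√2278 ≈ 286.37)
p - 31417 = 6*√2278 - 31417 = -31417 + 6*√2278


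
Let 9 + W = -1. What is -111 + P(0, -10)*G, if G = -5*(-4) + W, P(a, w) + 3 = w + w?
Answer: -341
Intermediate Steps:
W = -10 (W = -9 - 1 = -10)
P(a, w) = -3 + 2*w (P(a, w) = -3 + (w + w) = -3 + 2*w)
G = 10 (G = -5*(-4) - 10 = 20 - 10 = 10)
-111 + P(0, -10)*G = -111 + (-3 + 2*(-10))*10 = -111 + (-3 - 20)*10 = -111 - 23*10 = -111 - 230 = -341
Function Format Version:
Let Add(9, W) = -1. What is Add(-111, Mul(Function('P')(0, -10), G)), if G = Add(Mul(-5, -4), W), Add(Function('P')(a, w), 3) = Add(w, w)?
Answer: -341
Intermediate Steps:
W = -10 (W = Add(-9, -1) = -10)
Function('P')(a, w) = Add(-3, Mul(2, w)) (Function('P')(a, w) = Add(-3, Add(w, w)) = Add(-3, Mul(2, w)))
G = 10 (G = Add(Mul(-5, -4), -10) = Add(20, -10) = 10)
Add(-111, Mul(Function('P')(0, -10), G)) = Add(-111, Mul(Add(-3, Mul(2, -10)), 10)) = Add(-111, Mul(Add(-3, -20), 10)) = Add(-111, Mul(-23, 10)) = Add(-111, -230) = -341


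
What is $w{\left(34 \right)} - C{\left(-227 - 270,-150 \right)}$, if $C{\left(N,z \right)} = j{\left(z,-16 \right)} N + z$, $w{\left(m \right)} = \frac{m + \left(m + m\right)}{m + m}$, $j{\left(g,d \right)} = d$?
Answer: $- \frac{15601}{2} \approx -7800.5$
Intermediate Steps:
$w{\left(m \right)} = \frac{3}{2}$ ($w{\left(m \right)} = \frac{m + 2 m}{2 m} = 3 m \frac{1}{2 m} = \frac{3}{2}$)
$C{\left(N,z \right)} = z - 16 N$ ($C{\left(N,z \right)} = - 16 N + z = z - 16 N$)
$w{\left(34 \right)} - C{\left(-227 - 270,-150 \right)} = \frac{3}{2} - \left(-150 - 16 \left(-227 - 270\right)\right) = \frac{3}{2} - \left(-150 - -7952\right) = \frac{3}{2} - \left(-150 + 7952\right) = \frac{3}{2} - 7802 = - \frac{15601}{2}$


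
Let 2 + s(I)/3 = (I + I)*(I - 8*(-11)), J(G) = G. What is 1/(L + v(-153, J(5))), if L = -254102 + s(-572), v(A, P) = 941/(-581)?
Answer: 581/817454439 ≈ 7.1074e-7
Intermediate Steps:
s(I) = -6 + 6*I*(88 + I) (s(I) = -6 + 3*((I + I)*(I - 8*(-11))) = -6 + 3*((2*I)*(I + 88)) = -6 + 3*((2*I)*(88 + I)) = -6 + 3*(2*I*(88 + I)) = -6 + 6*I*(88 + I))
v(A, P) = -941/581 (v(A, P) = 941*(-1/581) = -941/581)
L = 1406980 (L = -254102 + (-6 + 6*(-572)² + 528*(-572)) = -254102 + (-6 + 6*327184 - 302016) = -254102 + (-6 + 1963104 - 302016) = -254102 + 1661082 = 1406980)
1/(L + v(-153, J(5))) = 1/(1406980 - 941/581) = 1/(817454439/581) = 581/817454439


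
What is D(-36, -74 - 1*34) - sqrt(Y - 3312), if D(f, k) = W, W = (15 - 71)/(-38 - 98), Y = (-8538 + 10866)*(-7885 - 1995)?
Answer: 7/17 - 4*I*sqrt(1437747) ≈ 0.41176 - 4796.2*I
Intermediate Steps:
Y = -23000640 (Y = 2328*(-9880) = -23000640)
W = 7/17 (W = -56/(-136) = -56*(-1/136) = 7/17 ≈ 0.41176)
D(f, k) = 7/17
D(-36, -74 - 1*34) - sqrt(Y - 3312) = 7/17 - sqrt(-23000640 - 3312) = 7/17 - sqrt(-23003952) = 7/17 - 4*I*sqrt(1437747)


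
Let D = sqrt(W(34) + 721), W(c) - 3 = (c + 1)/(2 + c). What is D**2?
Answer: 26099/36 ≈ 724.97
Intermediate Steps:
W(c) = 3 + (1 + c)/(2 + c) (W(c) = 3 + (c + 1)/(2 + c) = 3 + (1 + c)/(2 + c))
D = sqrt(26099)/6 (D = sqrt((7 + 4*34)/(2 + 34) + 721) = sqrt((7 + 136)/36 + 721) = sqrt((1/36)*143 + 721) = sqrt(143/36 + 721) = sqrt(26099/36) = sqrt(26099)/6 ≈ 26.925)
D**2 = (sqrt(26099)/6)**2 = 26099/36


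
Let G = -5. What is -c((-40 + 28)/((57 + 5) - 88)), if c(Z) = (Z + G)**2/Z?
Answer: -3481/78 ≈ -44.628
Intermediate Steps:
c(Z) = (-5 + Z)**2/Z (c(Z) = (Z - 5)**2/Z = (-5 + Z)**2/Z)
-c((-40 + 28)/((57 + 5) - 88)) = -(-5 + (-40 + 28)/((57 + 5) - 88))**2/((-40 + 28)/((57 + 5) - 88)) = -(-5 - 12/(62 - 88))**2/((-12/(62 - 88))) = -(-5 - 12/(-26))**2/((-12/(-26))) = -(-5 - 12*(-1/26))**2/((-12*(-1/26))) = -(-5 + 6/13)**2/6/13 = -13*(-59/13)**2/6 = -13*3481/(6*169) = -1*3481/78 = -3481/78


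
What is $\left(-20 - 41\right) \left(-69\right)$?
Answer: $4209$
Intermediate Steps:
$\left(-20 - 41\right) \left(-69\right) = \left(-61\right) \left(-69\right) = 4209$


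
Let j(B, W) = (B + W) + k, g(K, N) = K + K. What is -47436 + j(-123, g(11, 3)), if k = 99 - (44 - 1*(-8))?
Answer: -47490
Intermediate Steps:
k = 47 (k = 99 - (44 + 8) = 99 - 1*52 = 99 - 52 = 47)
g(K, N) = 2*K
j(B, W) = 47 + B + W (j(B, W) = (B + W) + 47 = 47 + B + W)
-47436 + j(-123, g(11, 3)) = -47436 + (47 - 123 + 2*11) = -47436 + (47 - 123 + 22) = -47436 - 54 = -47490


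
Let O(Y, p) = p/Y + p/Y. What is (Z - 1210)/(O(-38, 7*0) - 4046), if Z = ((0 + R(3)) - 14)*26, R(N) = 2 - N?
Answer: 800/2023 ≈ 0.39545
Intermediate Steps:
Z = -390 (Z = ((0 + (2 - 1*3)) - 14)*26 = ((0 + (2 - 3)) - 14)*26 = ((0 - 1) - 14)*26 = (-1 - 14)*26 = -15*26 = -390)
O(Y, p) = 2*p/Y
(Z - 1210)/(O(-38, 7*0) - 4046) = (-390 - 1210)/(2*(7*0)/(-38) - 4046) = -1600/(2*0*(-1/38) - 4046) = -1600/(0 - 4046) = -1600/(-4046) = -1600*(-1/4046) = 800/2023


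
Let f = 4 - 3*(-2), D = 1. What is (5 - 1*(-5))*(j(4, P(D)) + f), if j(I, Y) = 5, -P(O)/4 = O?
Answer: 150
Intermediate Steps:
P(O) = -4*O
f = 10 (f = 4 + 6 = 10)
(5 - 1*(-5))*(j(4, P(D)) + f) = (5 - 1*(-5))*(5 + 10) = (5 + 5)*15 = 10*15 = 150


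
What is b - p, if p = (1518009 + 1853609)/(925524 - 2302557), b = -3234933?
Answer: -4454606122171/1377033 ≈ -3.2349e+6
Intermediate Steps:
p = -3371618/1377033 (p = 3371618/(-1377033) = 3371618*(-1/1377033) = -3371618/1377033 ≈ -2.4485)
b - p = -3234933 - 1*(-3371618/1377033) = -3234933 + 3371618/1377033 = -4454606122171/1377033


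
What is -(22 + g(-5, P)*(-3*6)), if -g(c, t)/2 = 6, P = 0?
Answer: -238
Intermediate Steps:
g(c, t) = -12 (g(c, t) = -2*6 = -12)
-(22 + g(-5, P)*(-3*6)) = -(22 - (-36)*6) = -(22 - 12*(-18)) = -(22 + 216) = -1*238 = -238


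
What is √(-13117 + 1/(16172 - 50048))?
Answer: I*√418134754913/5646 ≈ 114.53*I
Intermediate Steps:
√(-13117 + 1/(16172 - 50048)) = √(-13117 + 1/(-33876)) = √(-13117 - 1/33876) = √(-444351493/33876) = I*√418134754913/5646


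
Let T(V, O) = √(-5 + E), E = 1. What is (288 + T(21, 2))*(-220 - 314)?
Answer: -153792 - 1068*I ≈ -1.5379e+5 - 1068.0*I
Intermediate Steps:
T(V, O) = 2*I (T(V, O) = √(-5 + 1) = √(-4) = 2*I)
(288 + T(21, 2))*(-220 - 314) = (288 + 2*I)*(-220 - 314) = (288 + 2*I)*(-534) = -153792 - 1068*I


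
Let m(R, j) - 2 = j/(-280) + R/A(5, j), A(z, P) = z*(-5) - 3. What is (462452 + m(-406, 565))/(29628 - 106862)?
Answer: -25898123/4325104 ≈ -5.9879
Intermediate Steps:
A(z, P) = -3 - 5*z (A(z, P) = -5*z - 3 = -3 - 5*z)
m(R, j) = 2 - R/28 - j/280 (m(R, j) = 2 + (j/(-280) + R/(-3 - 5*5)) = 2 + (j*(-1/280) + R/(-3 - 25)) = 2 + (-j/280 + R/(-28)) = 2 + (-j/280 + R*(-1/28)) = 2 + (-j/280 - R/28) = 2 + (-R/28 - j/280) = 2 - R/28 - j/280)
(462452 + m(-406, 565))/(29628 - 106862) = (462452 + (2 - 1/28*(-406) - 1/280*565))/(29628 - 106862) = (462452 + (2 + 29/2 - 113/56))/(-77234) = (462452 + 811/56)*(-1/77234) = (25898123/56)*(-1/77234) = -25898123/4325104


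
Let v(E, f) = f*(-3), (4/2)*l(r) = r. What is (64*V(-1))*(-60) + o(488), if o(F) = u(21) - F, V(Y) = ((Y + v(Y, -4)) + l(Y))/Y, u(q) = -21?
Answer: 39811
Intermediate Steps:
l(r) = r/2
v(E, f) = -3*f
V(Y) = (12 + 3*Y/2)/Y (V(Y) = ((Y - 3*(-4)) + Y/2)/Y = ((Y + 12) + Y/2)/Y = ((12 + Y) + Y/2)/Y = (12 + 3*Y/2)/Y)
o(F) = -21 - F
(64*V(-1))*(-60) + o(488) = (64*(3/2 + 12/(-1)))*(-60) + (-21 - 1*488) = (64*(3/2 + 12*(-1)))*(-60) + (-21 - 488) = (64*(3/2 - 12))*(-60) - 509 = (64*(-21/2))*(-60) - 509 = -672*(-60) - 509 = 40320 - 509 = 39811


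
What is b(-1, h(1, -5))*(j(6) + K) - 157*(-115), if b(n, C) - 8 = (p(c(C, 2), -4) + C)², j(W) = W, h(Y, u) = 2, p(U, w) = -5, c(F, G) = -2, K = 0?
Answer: 18157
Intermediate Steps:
b(n, C) = 8 + (-5 + C)²
b(-1, h(1, -5))*(j(6) + K) - 157*(-115) = (8 + (-5 + 2)²)*(6 + 0) - 157*(-115) = (8 + (-3)²)*6 + 18055 = (8 + 9)*6 + 18055 = 17*6 + 18055 = 102 + 18055 = 18157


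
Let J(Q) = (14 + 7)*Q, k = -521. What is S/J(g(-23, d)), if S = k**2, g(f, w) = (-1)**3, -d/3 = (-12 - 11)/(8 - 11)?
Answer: -271441/21 ≈ -12926.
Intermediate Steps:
d = -23 (d = -3*(-12 - 11)/(8 - 11) = -(-69)/(-3) = -(-69)*(-1)/3 = -3*23/3 = -23)
g(f, w) = -1
J(Q) = 21*Q
S = 271441 (S = (-521)**2 = 271441)
S/J(g(-23, d)) = 271441/((21*(-1))) = 271441/(-21) = 271441*(-1/21) = -271441/21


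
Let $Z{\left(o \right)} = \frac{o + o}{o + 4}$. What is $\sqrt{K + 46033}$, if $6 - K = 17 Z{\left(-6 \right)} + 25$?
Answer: $2 \sqrt{11478} \approx 214.27$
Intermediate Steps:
$Z{\left(o \right)} = \frac{2 o}{4 + o}$
$K = -121$ ($K = 6 - \left(17 \cdot 2 \left(-6\right) \frac{1}{4 - 6} + 25\right) = 6 - \left(17 \cdot 2 \left(-6\right) \frac{1}{-2} + 25\right) = 6 - \left(17 \cdot 2 \left(-6\right) \left(- \frac{1}{2}\right) + 25\right) = 6 - \left(17 \cdot 6 + 25\right) = 6 - \left(102 + 25\right) = 6 - 127 = -121$)
$\sqrt{K + 46033} = \sqrt{-121 + 46033} = \sqrt{45912} = 2 \sqrt{11478}$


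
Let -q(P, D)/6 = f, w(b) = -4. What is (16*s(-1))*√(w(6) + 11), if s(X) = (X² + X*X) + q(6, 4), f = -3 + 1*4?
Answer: -64*√7 ≈ -169.33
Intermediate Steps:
f = 1 (f = -3 + 4 = 1)
q(P, D) = -6 (q(P, D) = -6*1 = -6)
s(X) = -6 + 2*X² (s(X) = (X² + X*X) - 6 = (X² + X²) - 6 = 2*X² - 6 = -6 + 2*X²)
(16*s(-1))*√(w(6) + 11) = (16*(-6 + 2*(-1)²))*√(-4 + 11) = (16*(-6 + 2*1))*√7 = (16*(-6 + 2))*√7 = (16*(-4))*√7 = -64*√7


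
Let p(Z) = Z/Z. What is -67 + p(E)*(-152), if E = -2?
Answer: -219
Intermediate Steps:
p(Z) = 1
-67 + p(E)*(-152) = -67 + 1*(-152) = -67 - 152 = -219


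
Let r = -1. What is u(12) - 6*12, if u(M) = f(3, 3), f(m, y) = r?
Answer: -73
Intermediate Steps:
f(m, y) = -1
u(M) = -1
u(12) - 6*12 = -1 - 6*12 = -1 - 72 = -73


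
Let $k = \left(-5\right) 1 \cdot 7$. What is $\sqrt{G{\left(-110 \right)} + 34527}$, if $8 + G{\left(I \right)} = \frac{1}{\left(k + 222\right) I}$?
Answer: $\frac{\sqrt{120709490930}}{1870} \approx 185.79$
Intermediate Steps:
$k = -35$ ($k = \left(-5\right) 7 = -35$)
$G{\left(I \right)} = -8 + \frac{1}{187 I}$ ($G{\left(I \right)} = -8 + \frac{1}{\left(-35 + 222\right) I} = -8 + \frac{1}{187 I}$)
$\sqrt{G{\left(-110 \right)} + 34527} = \sqrt{\left(-8 + \frac{1}{187 \left(-110\right)}\right) + 34527} = \sqrt{\left(-8 + \frac{1}{187} \left(- \frac{1}{110}\right)\right) + 34527} = \sqrt{\left(-8 - \frac{1}{20570}\right) + 34527} = \sqrt{- \frac{164561}{20570} + 34527} = \sqrt{\frac{710055829}{20570}} = \frac{\sqrt{120709490930}}{1870}$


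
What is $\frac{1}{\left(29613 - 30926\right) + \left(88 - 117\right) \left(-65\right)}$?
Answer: $\frac{1}{572} \approx 0.0017483$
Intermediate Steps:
$\frac{1}{\left(29613 - 30926\right) + \left(88 - 117\right) \left(-65\right)} = \frac{1}{\left(29613 - 30926\right) - -1885} = \frac{1}{-1313 + 1885} = \frac{1}{572}$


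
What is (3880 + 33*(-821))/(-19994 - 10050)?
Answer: 23213/30044 ≈ 0.77263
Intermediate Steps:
(3880 + 33*(-821))/(-19994 - 10050) = (3880 - 27093)/(-30044) = -23213*(-1/30044) = 23213/30044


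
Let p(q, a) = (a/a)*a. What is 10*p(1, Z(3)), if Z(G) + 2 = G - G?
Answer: -20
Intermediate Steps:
Z(G) = -2 (Z(G) = -2 + (G - G) = -2 + 0 = -2)
p(q, a) = a (p(q, a) = 1*a = a)
10*p(1, Z(3)) = 10*(-2) = -20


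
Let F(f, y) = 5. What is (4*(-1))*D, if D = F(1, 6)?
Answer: -20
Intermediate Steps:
D = 5
(4*(-1))*D = (4*(-1))*5 = -4*5 = -20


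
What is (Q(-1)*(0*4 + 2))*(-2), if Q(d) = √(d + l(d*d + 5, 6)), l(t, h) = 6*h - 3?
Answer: -16*√2 ≈ -22.627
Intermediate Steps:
l(t, h) = -3 + 6*h
Q(d) = √(33 + d) (Q(d) = √(d + (-3 + 6*6)) = √(d + (-3 + 36)) = √(d + 33) = √(33 + d))
(Q(-1)*(0*4 + 2))*(-2) = (√(33 - 1)*(0*4 + 2))*(-2) = (√32*(0 + 2))*(-2) = ((4*√2)*2)*(-2) = (8*√2)*(-2) = -16*√2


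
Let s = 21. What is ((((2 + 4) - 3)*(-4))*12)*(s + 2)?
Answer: -3312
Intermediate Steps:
((((2 + 4) - 3)*(-4))*12)*(s + 2) = ((((2 + 4) - 3)*(-4))*12)*(21 + 2) = (((6 - 3)*(-4))*12)*23 = ((3*(-4))*12)*23 = -12*12*23 = -144*23 = -3312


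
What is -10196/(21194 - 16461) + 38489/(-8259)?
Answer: -266377201/39089847 ≈ -6.8145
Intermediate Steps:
-10196/(21194 - 16461) + 38489/(-8259) = -10196/4733 + 38489*(-1/8259) = -10196*1/4733 - 38489/8259 = -10196/4733 - 38489/8259 = -266377201/39089847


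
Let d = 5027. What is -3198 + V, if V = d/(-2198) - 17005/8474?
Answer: -784808559/245077 ≈ -3202.3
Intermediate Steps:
V = -1052313/245077 (V = 5027/(-2198) - 17005/8474 = 5027*(-1/2198) - 17005*1/8474 = -5027/2198 - 895/446 = -1052313/245077 ≈ -4.2938)
-3198 + V = -3198 - 1052313/245077 = -784808559/245077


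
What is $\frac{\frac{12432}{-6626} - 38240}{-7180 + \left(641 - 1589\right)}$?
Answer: $\frac{15836917}{3366008} \approx 4.705$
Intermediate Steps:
$\frac{\frac{12432}{-6626} - 38240}{-7180 + \left(641 - 1589\right)} = \frac{12432 \left(- \frac{1}{6626}\right) - 38240}{-7180 + \left(641 - 1589\right)} = \frac{- \frac{6216}{3313} - 38240}{-7180 - 948} = - \frac{126695336}{3313 \left(-8128\right)} = \left(- \frac{126695336}{3313}\right) \left(- \frac{1}{8128}\right) = \frac{15836917}{3366008}$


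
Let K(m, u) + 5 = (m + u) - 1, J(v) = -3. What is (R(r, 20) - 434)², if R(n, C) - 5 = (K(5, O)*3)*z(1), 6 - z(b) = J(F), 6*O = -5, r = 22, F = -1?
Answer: 915849/4 ≈ 2.2896e+5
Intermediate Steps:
O = -⅚ (O = (⅙)*(-5) = -⅚ ≈ -0.83333)
z(b) = 9 (z(b) = 6 - 1*(-3) = 6 + 3 = 9)
K(m, u) = -6 + m + u (K(m, u) = -5 + ((m + u) - 1) = -5 + (-1 + m + u) = -6 + m + u)
R(n, C) = -89/2 (R(n, C) = 5 + ((-6 + 5 - ⅚)*3)*9 = 5 - 11/6*3*9 = 5 - 11/2*9 = 5 - 99/2 = -89/2)
(R(r, 20) - 434)² = (-89/2 - 434)² = (-957/2)² = 915849/4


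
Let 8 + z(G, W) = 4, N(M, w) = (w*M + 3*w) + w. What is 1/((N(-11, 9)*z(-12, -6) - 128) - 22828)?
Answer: -1/22704 ≈ -4.4045e-5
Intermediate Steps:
N(M, w) = 4*w + M*w (N(M, w) = (M*w + 3*w) + w = (3*w + M*w) + w = 4*w + M*w)
z(G, W) = -4 (z(G, W) = -8 + 4 = -4)
1/((N(-11, 9)*z(-12, -6) - 128) - 22828) = 1/(((9*(4 - 11))*(-4) - 128) - 22828) = 1/(((9*(-7))*(-4) - 128) - 22828) = 1/((-63*(-4) - 128) - 22828) = 1/((252 - 128) - 22828) = 1/(124 - 22828) = 1/(-22704) = -1/22704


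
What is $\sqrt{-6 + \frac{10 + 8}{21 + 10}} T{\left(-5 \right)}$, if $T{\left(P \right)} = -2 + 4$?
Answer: $\frac{4 i \sqrt{1302}}{31} \approx 4.6559 i$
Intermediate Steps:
$T{\left(P \right)} = 2$
$\sqrt{-6 + \frac{10 + 8}{21 + 10}} T{\left(-5 \right)} = \sqrt{-6 + \frac{10 + 8}{21 + 10}} \cdot 2 = \sqrt{-6 + \frac{18}{31}} \cdot 2 = \sqrt{- \frac{168}{31}} \cdot 2 = \frac{2 i \sqrt{1302}}{31} \cdot 2 = \frac{4 i \sqrt{1302}}{31}$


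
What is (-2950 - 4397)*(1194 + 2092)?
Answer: -24142242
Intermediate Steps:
(-2950 - 4397)*(1194 + 2092) = -7347*3286 = -24142242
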